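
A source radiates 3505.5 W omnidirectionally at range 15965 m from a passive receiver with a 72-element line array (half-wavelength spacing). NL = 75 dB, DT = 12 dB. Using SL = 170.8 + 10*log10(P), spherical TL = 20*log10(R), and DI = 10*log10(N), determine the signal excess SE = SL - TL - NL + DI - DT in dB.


53.76 dB


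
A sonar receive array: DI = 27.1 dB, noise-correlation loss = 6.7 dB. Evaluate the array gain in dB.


AG = DI - L_corr = 27.1 - 6.7 = 20.4

20.4 dB


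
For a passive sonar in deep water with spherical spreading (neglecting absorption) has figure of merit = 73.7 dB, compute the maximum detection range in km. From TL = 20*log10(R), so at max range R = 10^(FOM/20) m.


At max range FOM = TL, so 20*log10(R) = 73.7
R = 10^(73.7/20) = 4841.72 m = 4.84 km

4.84 km


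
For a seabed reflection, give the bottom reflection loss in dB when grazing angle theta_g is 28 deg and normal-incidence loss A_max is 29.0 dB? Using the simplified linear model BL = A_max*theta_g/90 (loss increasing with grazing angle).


BL = A_max * theta_g / 90 = 29.0 * 28 / 90 = 9.02

9.02 dB


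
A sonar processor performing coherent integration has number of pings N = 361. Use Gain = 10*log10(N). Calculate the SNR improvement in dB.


Gain = 10*log10(361) = 25.58

25.58 dB


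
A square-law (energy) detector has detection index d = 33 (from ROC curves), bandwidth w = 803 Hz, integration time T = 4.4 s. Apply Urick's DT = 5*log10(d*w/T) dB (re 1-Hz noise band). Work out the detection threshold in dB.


DT = 5*log10(d*w/T) = 5*log10(33 * 803 / 4.4) = 5*log10(6022.5) = 18.9

18.9 dB


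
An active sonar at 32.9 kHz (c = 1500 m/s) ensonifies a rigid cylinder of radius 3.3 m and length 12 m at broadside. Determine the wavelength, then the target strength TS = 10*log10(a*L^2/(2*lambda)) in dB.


Step 1: lambda = c/f = 1500/32900 = 0.04559 m
Step 2: TS = 10*log10(a*L^2/(2*lambda)) = 10*log10(3.3*12^2/(2*0.04559)) = 37.17

37.17 dB


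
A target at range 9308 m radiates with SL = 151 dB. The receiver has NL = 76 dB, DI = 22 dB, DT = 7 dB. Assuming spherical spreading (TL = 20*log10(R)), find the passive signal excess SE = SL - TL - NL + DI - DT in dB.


10.62 dB


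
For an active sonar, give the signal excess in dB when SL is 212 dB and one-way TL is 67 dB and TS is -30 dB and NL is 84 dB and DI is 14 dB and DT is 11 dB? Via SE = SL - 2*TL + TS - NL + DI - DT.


SE = SL - 2*TL + TS - NL + DI - DT = 212 - 2*67 + (-30) - 84 + 14 - 11 = -33

-33 dB


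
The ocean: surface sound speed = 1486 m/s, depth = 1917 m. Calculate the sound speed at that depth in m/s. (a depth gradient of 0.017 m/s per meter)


c = 1486 + 0.017 * 1917 = 1518.589

1518.589 m/s


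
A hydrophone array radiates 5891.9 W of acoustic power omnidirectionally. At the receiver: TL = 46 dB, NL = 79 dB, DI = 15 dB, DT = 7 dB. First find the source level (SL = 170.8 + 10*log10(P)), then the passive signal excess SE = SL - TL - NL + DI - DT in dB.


Step 1: SL = 170.8 + 10*log10(5891.9) = 208.5 dB
Step 2: SE = SL - TL - NL + DI - DT = 208.5 - 46 - 79 + 15 - 7 = 91.5

91.5 dB


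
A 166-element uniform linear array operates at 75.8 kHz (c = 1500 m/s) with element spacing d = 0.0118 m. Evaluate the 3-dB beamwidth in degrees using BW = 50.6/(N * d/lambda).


0.51 deg


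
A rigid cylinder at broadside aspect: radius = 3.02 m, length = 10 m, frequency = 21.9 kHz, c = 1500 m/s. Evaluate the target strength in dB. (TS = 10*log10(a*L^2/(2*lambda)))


33.43 dB


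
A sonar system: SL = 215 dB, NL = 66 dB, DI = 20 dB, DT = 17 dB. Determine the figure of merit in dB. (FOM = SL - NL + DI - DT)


152 dB


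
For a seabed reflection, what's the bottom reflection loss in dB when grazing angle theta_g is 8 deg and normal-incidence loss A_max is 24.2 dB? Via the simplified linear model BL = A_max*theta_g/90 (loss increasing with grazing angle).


BL = A_max * theta_g / 90 = 24.2 * 8 / 90 = 2.15

2.15 dB


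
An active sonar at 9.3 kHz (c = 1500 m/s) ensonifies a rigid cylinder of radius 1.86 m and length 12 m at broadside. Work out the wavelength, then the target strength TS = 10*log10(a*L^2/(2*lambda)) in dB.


Step 1: lambda = c/f = 1500/9300 = 0.16129 m
Step 2: TS = 10*log10(a*L^2/(2*lambda)) = 10*log10(1.86*12^2/(2*0.16129)) = 29.19

29.19 dB


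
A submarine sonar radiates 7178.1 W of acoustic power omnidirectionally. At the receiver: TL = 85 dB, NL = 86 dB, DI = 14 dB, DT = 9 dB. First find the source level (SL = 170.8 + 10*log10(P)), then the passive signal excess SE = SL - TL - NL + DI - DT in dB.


Step 1: SL = 170.8 + 10*log10(7178.1) = 209.36 dB
Step 2: SE = SL - TL - NL + DI - DT = 209.36 - 85 - 86 + 14 - 9 = 43.36

43.36 dB


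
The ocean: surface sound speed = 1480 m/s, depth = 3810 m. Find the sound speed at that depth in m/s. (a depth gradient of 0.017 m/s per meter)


c = 1480 + 0.017 * 3810 = 1544.77

1544.77 m/s


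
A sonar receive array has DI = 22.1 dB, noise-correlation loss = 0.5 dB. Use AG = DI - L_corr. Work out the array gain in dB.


AG = DI - L_corr = 22.1 - 0.5 = 21.6

21.6 dB


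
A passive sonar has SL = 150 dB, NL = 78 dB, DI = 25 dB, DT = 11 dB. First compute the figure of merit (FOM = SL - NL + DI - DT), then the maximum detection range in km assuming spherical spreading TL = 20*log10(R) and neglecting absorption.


Step 1: FOM = SL - NL + DI - DT = 150 - 78 + 25 - 11 = 86 dB
Step 2: at max range FOM = TL = 20*log10(R), so R = 10^(86/20) = 19952.62 m = 19.95 km

19.95 km


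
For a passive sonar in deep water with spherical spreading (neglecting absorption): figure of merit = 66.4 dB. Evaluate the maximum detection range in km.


At max range FOM = TL, so 20*log10(R) = 66.4
R = 10^(66.4/20) = 2089.3 m = 2.09 km

2.09 km


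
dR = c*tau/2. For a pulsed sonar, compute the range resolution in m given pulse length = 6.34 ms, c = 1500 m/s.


4.755 m


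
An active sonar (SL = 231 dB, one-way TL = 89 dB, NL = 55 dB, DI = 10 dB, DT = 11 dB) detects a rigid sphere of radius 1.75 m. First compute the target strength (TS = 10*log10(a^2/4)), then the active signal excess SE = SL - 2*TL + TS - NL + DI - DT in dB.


Step 1: TS = 10*log10(1.75^2/4) = -1.16 dB
Step 2: SE = SL - 2*TL + TS - NL + DI - DT = 231 - 2*89 + (-1.16) - 55 + 10 - 11 = -4.16

-4.16 dB


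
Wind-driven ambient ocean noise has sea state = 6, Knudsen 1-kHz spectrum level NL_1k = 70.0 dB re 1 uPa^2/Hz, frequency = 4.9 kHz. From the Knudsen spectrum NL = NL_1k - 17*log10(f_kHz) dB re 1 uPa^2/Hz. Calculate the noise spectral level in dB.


NL = NL_1k - 17*log10(f_kHz) = 70.0 - 17*log10(4.9) = 70.0 - (11.73) = 58.27

58.27 dB


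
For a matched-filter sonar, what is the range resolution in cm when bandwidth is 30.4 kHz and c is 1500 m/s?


dR = c/(2*BW) = 1500 / (2 * 30.4e3) = 0.0247 m = 2.47 cm

2.47 cm


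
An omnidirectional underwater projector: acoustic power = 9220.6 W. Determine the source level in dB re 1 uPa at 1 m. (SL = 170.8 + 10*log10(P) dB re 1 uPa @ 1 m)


SL = 170.8 + 10*log10(9220.6) = 170.8 + 39.65 = 210.45

210.45 dB


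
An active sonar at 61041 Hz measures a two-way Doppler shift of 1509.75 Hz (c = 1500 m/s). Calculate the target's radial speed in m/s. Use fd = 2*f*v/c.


From fd = 2*f*v/c, v = c*fd/(2*f) = 1500 * 1509.75 / (2*61041) = 18.55

18.55 m/s


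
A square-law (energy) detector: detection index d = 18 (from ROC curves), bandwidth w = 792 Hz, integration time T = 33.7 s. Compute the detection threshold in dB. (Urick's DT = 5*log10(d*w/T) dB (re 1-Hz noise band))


DT = 5*log10(d*w/T) = 5*log10(18 * 792 / 33.7) = 5*log10(423.03) = 13.13

13.13 dB


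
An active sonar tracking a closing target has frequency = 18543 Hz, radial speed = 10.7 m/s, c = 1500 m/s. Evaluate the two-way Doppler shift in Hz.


fd = 2*f*v/c = 2 * 18543 * 10.7 / 1500 = 264.55

264.55 Hz


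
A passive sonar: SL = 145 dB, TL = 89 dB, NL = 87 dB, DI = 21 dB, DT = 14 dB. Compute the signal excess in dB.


SE = SL - TL - NL + DI - DT = 145 - 89 - 87 + 21 - 14 = -24

-24 dB


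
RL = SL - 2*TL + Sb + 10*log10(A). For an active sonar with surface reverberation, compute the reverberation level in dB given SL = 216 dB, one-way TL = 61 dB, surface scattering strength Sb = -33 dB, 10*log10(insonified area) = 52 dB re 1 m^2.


113 dB


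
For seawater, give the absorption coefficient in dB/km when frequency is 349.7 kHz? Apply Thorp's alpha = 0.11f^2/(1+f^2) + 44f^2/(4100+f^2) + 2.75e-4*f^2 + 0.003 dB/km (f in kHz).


76.315 dB/km


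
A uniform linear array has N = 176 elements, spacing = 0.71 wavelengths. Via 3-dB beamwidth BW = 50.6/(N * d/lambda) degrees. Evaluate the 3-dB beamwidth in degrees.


BW = 50.6 / (176 * 0.71) = 50.6 / 124.96 = 0.4

0.4 deg


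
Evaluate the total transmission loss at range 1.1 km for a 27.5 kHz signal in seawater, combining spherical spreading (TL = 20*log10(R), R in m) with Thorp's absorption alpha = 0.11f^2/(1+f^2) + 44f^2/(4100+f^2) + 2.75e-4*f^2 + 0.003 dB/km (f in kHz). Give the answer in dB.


Step 1 (Thorp): alpha = 0.11*756.25/(1+756.25) + 44*756.25/(4100+756.25) + 2.75e-4*756.25 + 0.003 = 7.1728 dB/km
Step 2: TL_spread = 20*log10(1100) = 60.83 dB
Step 3: TL_abs = alpha*R = 7.1728 * 1.1 = 7.89 dB
Step 4: TL_total = 60.83 + 7.89 = 68.72

68.72 dB


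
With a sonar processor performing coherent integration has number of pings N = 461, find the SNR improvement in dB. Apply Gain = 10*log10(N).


26.64 dB


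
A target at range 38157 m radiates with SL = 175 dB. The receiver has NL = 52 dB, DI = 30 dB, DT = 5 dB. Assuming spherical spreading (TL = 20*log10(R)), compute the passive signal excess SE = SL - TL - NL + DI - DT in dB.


56.37 dB


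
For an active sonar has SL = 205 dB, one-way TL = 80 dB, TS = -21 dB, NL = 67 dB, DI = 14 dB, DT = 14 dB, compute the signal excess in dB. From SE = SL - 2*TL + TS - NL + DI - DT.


SE = SL - 2*TL + TS - NL + DI - DT = 205 - 2*80 + (-21) - 67 + 14 - 14 = -43

-43 dB


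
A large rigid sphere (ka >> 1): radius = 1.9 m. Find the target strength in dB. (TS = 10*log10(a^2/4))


TS = 10*log10(1.9^2 / 4) = 10*log10(0.9025) = -0.45

-0.45 dB


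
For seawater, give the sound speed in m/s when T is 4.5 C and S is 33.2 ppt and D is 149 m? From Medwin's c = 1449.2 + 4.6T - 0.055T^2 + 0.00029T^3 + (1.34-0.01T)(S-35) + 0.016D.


c = 1449.2 + 4.6*4.5 - 0.055*4.5^2 + 0.00029*4.5^3 + (1.34 - 0.01*4.5)*(33.2 - 35) + 0.016*149 = 1468.87

1468.87 m/s


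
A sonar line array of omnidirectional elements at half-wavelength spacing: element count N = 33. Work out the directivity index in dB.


15.19 dB


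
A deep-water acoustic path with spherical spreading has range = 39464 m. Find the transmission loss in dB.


TL = 20*log10(39464) = 91.92

91.92 dB


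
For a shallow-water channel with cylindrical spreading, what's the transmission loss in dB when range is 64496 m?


TL = 10*log10(64496) = 48.1

48.1 dB


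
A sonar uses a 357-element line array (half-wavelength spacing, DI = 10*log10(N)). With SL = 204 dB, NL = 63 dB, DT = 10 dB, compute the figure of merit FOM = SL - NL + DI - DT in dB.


156.53 dB


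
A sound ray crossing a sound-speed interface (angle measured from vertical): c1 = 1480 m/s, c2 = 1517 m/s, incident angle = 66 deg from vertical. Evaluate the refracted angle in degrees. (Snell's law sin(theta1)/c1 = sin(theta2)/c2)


69.45 deg


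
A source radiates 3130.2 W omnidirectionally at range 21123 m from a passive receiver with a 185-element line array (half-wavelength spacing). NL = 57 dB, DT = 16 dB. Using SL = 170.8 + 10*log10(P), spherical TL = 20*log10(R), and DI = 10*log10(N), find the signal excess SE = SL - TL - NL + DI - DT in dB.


Step 1: SL = 170.8 + 10*log10(3130.2) = 205.76 dB
Step 2: TL = 20*log10(21123) = 86.5 dB
Step 3: DI = 10*log10(185) = 22.67 dB
Step 4: SE = SL - TL - NL + DI - DT = 205.76 - 86.5 - 57 + 22.67 - 16 = 68.93

68.93 dB


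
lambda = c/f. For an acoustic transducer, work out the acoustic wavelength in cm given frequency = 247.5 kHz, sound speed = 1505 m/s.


0.61 cm


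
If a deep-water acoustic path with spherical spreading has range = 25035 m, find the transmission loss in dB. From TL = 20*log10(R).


87.97 dB


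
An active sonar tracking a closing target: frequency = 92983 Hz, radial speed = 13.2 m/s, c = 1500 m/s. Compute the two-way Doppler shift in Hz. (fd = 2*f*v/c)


fd = 2*f*v/c = 2 * 92983 * 13.2 / 1500 = 1636.5

1636.5 Hz


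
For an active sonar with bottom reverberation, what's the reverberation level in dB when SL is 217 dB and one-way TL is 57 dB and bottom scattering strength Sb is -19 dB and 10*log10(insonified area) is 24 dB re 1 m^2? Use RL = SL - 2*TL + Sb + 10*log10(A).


108 dB


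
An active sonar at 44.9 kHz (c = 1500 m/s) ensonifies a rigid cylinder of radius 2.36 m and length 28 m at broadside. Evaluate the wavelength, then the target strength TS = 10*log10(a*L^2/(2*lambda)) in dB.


Step 1: lambda = c/f = 1500/44900 = 0.03341 m
Step 2: TS = 10*log10(a*L^2/(2*lambda)) = 10*log10(2.36*28^2/(2*0.03341)) = 44.42

44.42 dB


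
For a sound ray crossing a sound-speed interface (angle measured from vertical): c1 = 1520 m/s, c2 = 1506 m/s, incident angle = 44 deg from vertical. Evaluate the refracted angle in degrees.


43.49 deg


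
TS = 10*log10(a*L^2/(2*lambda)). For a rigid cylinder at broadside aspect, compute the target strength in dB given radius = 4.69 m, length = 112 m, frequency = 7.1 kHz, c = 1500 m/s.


lambda = 1500/7100 = 0.21127 m
TS = 10*log10(4.69*112^2/(2*0.21127)) = 51.44

51.44 dB


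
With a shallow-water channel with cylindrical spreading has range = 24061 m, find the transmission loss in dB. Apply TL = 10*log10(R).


43.81 dB


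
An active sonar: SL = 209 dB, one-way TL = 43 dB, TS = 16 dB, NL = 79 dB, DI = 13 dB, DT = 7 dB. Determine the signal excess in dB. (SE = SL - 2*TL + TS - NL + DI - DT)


SE = SL - 2*TL + TS - NL + DI - DT = 209 - 2*43 + (16) - 79 + 13 - 7 = 66

66 dB


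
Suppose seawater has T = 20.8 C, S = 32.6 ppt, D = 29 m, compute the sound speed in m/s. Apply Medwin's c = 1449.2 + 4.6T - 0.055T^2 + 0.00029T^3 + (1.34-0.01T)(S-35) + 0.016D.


1521.44 m/s


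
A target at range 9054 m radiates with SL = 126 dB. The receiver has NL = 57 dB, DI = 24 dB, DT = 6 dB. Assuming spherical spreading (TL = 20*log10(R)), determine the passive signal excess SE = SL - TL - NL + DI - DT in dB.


7.86 dB


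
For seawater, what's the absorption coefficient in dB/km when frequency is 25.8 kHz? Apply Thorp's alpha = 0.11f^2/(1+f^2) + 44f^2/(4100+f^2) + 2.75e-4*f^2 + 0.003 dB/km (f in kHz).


6.442 dB/km


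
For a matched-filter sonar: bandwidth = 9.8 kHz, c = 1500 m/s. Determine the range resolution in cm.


dR = c/(2*BW) = 1500 / (2 * 9.8e3) = 0.0765 m = 7.65 cm

7.65 cm


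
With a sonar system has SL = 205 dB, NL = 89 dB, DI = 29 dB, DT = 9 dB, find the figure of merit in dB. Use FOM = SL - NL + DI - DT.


FOM = SL - NL + DI - DT = 205 - 89 + 29 - 9 = 136

136 dB


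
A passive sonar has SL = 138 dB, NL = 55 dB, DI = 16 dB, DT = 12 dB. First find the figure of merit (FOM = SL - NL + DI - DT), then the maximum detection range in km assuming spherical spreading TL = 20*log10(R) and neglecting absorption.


Step 1: FOM = SL - NL + DI - DT = 138 - 55 + 16 - 12 = 87 dB
Step 2: at max range FOM = TL = 20*log10(R), so R = 10^(87/20) = 22387.21 m = 22.39 km

22.39 km


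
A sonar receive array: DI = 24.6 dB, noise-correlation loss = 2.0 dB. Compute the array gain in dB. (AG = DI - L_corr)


AG = DI - L_corr = 24.6 - 2.0 = 22.6

22.6 dB


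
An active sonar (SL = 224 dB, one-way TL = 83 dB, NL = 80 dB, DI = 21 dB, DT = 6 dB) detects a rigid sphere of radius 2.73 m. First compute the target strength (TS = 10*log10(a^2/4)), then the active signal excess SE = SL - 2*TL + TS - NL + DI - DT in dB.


Step 1: TS = 10*log10(2.73^2/4) = 2.7 dB
Step 2: SE = SL - 2*TL + TS - NL + DI - DT = 224 - 2*83 + (2.7) - 80 + 21 - 6 = -4.3

-4.3 dB


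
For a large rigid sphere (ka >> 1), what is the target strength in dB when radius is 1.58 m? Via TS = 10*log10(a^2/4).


TS = 10*log10(1.58^2 / 4) = 10*log10(0.6241) = -2.05

-2.05 dB


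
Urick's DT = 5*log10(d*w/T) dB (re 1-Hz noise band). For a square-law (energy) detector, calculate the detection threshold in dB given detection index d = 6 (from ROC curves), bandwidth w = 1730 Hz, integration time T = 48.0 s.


DT = 5*log10(d*w/T) = 5*log10(6 * 1730 / 48.0) = 5*log10(216.25) = 11.67

11.67 dB


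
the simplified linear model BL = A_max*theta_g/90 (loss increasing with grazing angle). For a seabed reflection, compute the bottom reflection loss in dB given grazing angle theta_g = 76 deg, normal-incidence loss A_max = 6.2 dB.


BL = A_max * theta_g / 90 = 6.2 * 76 / 90 = 5.24

5.24 dB


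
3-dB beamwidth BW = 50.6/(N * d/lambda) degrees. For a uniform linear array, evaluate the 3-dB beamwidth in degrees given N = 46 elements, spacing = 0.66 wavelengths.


BW = 50.6 / (46 * 0.66) = 50.6 / 30.36 = 1.67

1.67 deg


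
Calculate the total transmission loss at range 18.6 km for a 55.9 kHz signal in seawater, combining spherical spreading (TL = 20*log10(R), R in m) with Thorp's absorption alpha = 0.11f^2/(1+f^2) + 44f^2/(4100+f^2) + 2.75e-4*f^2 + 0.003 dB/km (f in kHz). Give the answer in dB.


457.44 dB


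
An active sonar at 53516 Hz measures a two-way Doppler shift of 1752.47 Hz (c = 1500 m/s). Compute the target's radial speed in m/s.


From fd = 2*f*v/c, v = c*fd/(2*f) = 1500 * 1752.47 / (2*53516) = 24.56

24.56 m/s


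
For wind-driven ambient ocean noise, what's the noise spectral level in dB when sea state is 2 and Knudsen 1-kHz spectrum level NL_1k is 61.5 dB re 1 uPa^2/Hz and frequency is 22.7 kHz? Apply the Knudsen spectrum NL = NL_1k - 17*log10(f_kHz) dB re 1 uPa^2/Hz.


NL = NL_1k - 17*log10(f_kHz) = 61.5 - 17*log10(22.7) = 61.5 - (23.05) = 38.45

38.45 dB


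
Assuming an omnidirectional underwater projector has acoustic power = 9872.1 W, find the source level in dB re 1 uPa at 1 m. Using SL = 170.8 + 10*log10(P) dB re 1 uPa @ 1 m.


SL = 170.8 + 10*log10(9872.1) = 170.8 + 39.94 = 210.74

210.74 dB


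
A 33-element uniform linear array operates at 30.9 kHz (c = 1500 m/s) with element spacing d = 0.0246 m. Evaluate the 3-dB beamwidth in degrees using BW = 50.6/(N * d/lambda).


3.03 deg


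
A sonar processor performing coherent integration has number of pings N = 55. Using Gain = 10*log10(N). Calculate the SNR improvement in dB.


Gain = 10*log10(55) = 17.4

17.4 dB


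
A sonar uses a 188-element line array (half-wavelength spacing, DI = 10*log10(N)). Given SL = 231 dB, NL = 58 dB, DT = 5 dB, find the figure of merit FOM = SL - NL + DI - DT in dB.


Step 1: DI = 10*log10(188) = 22.74 dB
Step 2: FOM = SL - NL + DI - DT = 231 - 58 + 22.74 - 5 = 190.74

190.74 dB


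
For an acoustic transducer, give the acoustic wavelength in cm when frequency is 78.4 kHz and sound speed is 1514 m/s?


1.93 cm


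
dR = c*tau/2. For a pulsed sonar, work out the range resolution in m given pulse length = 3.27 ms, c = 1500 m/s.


2.4525 m


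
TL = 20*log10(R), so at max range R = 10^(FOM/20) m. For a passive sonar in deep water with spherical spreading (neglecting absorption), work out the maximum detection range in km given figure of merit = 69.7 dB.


At max range FOM = TL, so 20*log10(R) = 69.7
R = 10^(69.7/20) = 3054.92 m = 3.05 km

3.05 km


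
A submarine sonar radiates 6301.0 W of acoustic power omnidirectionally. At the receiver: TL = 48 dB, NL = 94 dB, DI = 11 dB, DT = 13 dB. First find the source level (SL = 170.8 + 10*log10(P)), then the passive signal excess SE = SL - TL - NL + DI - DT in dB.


Step 1: SL = 170.8 + 10*log10(6301.0) = 208.79 dB
Step 2: SE = SL - TL - NL + DI - DT = 208.79 - 48 - 94 + 11 - 13 = 64.79

64.79 dB


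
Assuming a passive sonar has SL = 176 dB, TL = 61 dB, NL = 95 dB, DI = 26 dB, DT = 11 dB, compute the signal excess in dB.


35 dB


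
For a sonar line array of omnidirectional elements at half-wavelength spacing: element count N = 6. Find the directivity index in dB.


DI = 10*log10(6) = 7.78

7.78 dB


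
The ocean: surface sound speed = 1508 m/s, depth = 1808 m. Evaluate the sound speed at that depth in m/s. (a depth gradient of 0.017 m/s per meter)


c = 1508 + 0.017 * 1808 = 1538.736

1538.736 m/s


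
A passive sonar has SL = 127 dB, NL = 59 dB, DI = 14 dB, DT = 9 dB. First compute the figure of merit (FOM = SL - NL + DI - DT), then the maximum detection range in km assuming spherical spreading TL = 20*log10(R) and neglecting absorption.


Step 1: FOM = SL - NL + DI - DT = 127 - 59 + 14 - 9 = 73 dB
Step 2: at max range FOM = TL = 20*log10(R), so R = 10^(73/20) = 4466.84 m = 4.47 km

4.47 km


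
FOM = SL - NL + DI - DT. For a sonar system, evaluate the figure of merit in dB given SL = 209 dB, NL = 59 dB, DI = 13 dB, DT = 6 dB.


157 dB


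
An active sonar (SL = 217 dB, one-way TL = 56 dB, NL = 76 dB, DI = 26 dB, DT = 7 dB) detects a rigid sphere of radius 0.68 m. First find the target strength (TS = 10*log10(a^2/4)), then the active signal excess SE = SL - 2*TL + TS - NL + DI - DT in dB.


Step 1: TS = 10*log10(0.68^2/4) = -9.37 dB
Step 2: SE = SL - 2*TL + TS - NL + DI - DT = 217 - 2*56 + (-9.37) - 76 + 26 - 7 = 38.63

38.63 dB


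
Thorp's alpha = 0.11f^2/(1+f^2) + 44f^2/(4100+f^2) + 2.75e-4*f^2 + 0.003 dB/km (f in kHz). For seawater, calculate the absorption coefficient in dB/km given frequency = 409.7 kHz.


89.224 dB/km


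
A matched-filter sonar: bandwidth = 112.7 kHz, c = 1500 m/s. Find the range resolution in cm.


0.67 cm


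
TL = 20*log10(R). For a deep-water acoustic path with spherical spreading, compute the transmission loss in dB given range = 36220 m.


TL = 20*log10(36220) = 91.18

91.18 dB


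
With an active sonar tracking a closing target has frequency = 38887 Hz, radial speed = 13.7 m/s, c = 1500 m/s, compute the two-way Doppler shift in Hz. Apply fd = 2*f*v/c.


710.34 Hz


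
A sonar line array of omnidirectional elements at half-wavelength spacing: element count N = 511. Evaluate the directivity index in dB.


DI = 10*log10(511) = 27.08

27.08 dB


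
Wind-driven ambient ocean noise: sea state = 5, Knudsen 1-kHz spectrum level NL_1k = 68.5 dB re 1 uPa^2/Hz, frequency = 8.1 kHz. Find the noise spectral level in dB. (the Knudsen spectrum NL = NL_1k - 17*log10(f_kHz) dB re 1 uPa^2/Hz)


NL = NL_1k - 17*log10(f_kHz) = 68.5 - 17*log10(8.1) = 68.5 - (15.44) = 53.06

53.06 dB


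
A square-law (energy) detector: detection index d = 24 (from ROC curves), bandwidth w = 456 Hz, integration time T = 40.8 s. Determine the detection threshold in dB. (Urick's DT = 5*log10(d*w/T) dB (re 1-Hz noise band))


DT = 5*log10(d*w/T) = 5*log10(24 * 456 / 40.8) = 5*log10(268.24) = 12.14

12.14 dB


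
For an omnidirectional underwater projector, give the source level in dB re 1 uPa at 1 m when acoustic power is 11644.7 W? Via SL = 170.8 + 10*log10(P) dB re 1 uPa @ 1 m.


SL = 170.8 + 10*log10(11644.7) = 170.8 + 40.66 = 211.46

211.46 dB


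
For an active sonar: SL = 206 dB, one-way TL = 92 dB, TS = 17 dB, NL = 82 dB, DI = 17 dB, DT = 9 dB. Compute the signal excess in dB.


SE = SL - 2*TL + TS - NL + DI - DT = 206 - 2*92 + (17) - 82 + 17 - 9 = -35

-35 dB


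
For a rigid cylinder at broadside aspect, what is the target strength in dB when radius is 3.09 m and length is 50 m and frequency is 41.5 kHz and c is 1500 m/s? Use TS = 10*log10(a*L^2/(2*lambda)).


50.29 dB


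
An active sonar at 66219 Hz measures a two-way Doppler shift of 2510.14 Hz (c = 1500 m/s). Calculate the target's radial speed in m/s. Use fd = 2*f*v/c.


28.43 m/s


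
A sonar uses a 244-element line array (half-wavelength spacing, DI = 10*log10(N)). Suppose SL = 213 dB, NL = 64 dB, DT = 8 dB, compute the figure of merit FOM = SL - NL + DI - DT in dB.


Step 1: DI = 10*log10(244) = 23.87 dB
Step 2: FOM = SL - NL + DI - DT = 213 - 64 + 23.87 - 8 = 164.87

164.87 dB


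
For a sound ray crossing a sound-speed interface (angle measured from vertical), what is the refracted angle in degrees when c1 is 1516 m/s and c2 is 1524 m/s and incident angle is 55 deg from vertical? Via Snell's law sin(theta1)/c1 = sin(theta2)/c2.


sin(theta2) = (c2/c1)*sin(theta1) = (1524/1516)*sin(55 deg) = 0.82347
theta2 = arcsin(0.82347) = 55.43

55.43 deg


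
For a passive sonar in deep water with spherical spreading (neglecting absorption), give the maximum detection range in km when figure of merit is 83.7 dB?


At max range FOM = TL, so 20*log10(R) = 83.7
R = 10^(83.7/20) = 15310.87 m = 15.31 km

15.31 km


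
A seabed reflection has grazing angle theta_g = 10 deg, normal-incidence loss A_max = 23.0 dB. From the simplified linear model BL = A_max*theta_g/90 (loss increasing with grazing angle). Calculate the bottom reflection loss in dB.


BL = A_max * theta_g / 90 = 23.0 * 10 / 90 = 2.56

2.56 dB


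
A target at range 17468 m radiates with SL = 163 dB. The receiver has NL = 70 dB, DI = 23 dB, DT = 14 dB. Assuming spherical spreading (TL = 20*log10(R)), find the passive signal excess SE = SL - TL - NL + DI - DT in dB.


17.16 dB


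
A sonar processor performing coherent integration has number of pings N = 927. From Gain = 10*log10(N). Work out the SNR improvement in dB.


Gain = 10*log10(927) = 29.67

29.67 dB


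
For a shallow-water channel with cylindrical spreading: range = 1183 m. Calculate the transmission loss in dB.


TL = 10*log10(1183) = 30.73

30.73 dB


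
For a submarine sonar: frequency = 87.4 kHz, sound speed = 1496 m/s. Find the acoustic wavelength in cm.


lambda = c/f = 1496 / 87400 = 0.0171 m = 1.71 cm

1.71 cm


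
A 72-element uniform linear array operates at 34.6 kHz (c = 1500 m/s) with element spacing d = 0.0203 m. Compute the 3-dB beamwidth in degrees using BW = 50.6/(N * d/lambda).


Step 1: lambda = 1500/34600 = 0.04335 m
Step 2: d/lambda = 0.0203/0.04335 = 0.4683
Step 3: BW = 50.6/(N * d/lambda) = 50.6/(72 * 0.4683) = 1.5

1.5 deg


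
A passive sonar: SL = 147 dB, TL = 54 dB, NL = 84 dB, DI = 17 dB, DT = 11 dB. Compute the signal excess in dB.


15 dB


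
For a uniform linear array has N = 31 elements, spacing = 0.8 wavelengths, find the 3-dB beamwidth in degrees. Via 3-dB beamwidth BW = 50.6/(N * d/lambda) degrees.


2.04 deg


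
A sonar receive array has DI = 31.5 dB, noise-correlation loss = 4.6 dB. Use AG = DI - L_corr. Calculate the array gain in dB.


26.9 dB


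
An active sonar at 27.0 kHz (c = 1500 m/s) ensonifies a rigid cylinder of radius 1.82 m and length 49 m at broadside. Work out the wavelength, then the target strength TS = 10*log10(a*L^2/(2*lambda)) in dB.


Step 1: lambda = c/f = 1500/27000 = 0.05556 m
Step 2: TS = 10*log10(a*L^2/(2*lambda)) = 10*log10(1.82*49^2/(2*0.05556)) = 45.95

45.95 dB


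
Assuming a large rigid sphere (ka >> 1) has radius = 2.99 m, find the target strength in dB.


TS = 10*log10(2.99^2 / 4) = 10*log10(2.235025) = 3.49

3.49 dB


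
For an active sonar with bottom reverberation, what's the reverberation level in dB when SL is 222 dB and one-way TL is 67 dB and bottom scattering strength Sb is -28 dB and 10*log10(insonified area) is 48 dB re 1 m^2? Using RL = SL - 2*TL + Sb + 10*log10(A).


RL = SL - 2*TL + Sb + 10*log10(A) = 222 - 2*67 + (-28) + 48 = 108

108 dB


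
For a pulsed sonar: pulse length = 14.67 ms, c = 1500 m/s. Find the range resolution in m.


dR = c*tau/2 = 1500 * 14.67e-3 / 2 = 11.0025

11.0025 m


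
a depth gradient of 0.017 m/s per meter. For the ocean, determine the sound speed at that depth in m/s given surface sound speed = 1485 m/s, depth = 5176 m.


1572.992 m/s


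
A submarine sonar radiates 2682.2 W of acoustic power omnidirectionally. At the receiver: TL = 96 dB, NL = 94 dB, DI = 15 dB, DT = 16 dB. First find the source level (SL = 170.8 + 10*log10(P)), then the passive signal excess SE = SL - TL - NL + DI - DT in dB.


Step 1: SL = 170.8 + 10*log10(2682.2) = 205.08 dB
Step 2: SE = SL - TL - NL + DI - DT = 205.08 - 96 - 94 + 15 - 16 = 14.08

14.08 dB


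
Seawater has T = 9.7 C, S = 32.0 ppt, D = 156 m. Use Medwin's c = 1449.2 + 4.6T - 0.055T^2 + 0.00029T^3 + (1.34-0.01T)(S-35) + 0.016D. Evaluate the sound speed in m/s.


c = 1449.2 + 4.6*9.7 - 0.055*9.7^2 + 0.00029*9.7^3 + (1.34 - 0.01*9.7)*(32.0 - 35) + 0.016*156 = 1487.68

1487.68 m/s


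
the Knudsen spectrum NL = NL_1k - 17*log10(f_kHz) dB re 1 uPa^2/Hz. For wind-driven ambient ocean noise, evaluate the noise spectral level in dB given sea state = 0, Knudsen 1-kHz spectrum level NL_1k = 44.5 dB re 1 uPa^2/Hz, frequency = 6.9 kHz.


NL = NL_1k - 17*log10(f_kHz) = 44.5 - 17*log10(6.9) = 44.5 - (14.26) = 30.24

30.24 dB


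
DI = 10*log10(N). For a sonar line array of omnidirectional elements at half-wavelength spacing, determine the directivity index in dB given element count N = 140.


DI = 10*log10(140) = 21.46

21.46 dB


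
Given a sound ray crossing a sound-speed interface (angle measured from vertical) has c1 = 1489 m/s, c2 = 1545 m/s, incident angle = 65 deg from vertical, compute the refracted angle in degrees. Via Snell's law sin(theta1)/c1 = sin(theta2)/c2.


70.12 deg


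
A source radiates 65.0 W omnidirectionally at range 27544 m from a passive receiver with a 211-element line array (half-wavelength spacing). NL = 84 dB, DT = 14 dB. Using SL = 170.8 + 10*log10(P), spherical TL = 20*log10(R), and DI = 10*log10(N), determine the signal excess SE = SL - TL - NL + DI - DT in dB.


25.37 dB


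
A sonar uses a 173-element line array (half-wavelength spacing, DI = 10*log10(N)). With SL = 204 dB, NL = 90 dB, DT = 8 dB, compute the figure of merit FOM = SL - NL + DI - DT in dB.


Step 1: DI = 10*log10(173) = 22.38 dB
Step 2: FOM = SL - NL + DI - DT = 204 - 90 + 22.38 - 8 = 128.38

128.38 dB


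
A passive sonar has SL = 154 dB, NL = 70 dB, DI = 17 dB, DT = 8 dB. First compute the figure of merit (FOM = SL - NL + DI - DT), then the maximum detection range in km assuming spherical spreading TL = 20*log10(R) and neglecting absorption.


Step 1: FOM = SL - NL + DI - DT = 154 - 70 + 17 - 8 = 93 dB
Step 2: at max range FOM = TL = 20*log10(R), so R = 10^(93/20) = 44668.36 m = 44.67 km

44.67 km


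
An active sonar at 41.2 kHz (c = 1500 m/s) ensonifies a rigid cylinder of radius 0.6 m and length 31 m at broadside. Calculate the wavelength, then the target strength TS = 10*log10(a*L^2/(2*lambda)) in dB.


Step 1: lambda = c/f = 1500/41200 = 0.03641 m
Step 2: TS = 10*log10(a*L^2/(2*lambda)) = 10*log10(0.6*31^2/(2*0.03641)) = 38.99

38.99 dB


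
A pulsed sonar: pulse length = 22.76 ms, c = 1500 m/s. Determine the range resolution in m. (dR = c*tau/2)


dR = c*tau/2 = 1500 * 22.76e-3 / 2 = 17.07

17.07 m


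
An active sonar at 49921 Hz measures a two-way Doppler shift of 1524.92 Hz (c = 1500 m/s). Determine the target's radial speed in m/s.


From fd = 2*f*v/c, v = c*fd/(2*f) = 1500 * 1524.92 / (2*49921) = 22.91

22.91 m/s


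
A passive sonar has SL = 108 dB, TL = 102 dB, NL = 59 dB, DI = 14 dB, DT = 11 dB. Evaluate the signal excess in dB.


SE = SL - TL - NL + DI - DT = 108 - 102 - 59 + 14 - 11 = -50

-50 dB


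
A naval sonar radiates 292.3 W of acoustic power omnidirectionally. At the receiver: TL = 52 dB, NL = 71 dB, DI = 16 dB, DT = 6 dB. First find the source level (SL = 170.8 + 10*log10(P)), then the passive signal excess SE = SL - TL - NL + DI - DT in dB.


Step 1: SL = 170.8 + 10*log10(292.3) = 195.46 dB
Step 2: SE = SL - TL - NL + DI - DT = 195.46 - 52 - 71 + 16 - 6 = 82.46

82.46 dB


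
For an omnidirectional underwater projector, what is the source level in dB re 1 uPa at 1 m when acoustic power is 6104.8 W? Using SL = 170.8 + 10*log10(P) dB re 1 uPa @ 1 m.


SL = 170.8 + 10*log10(6104.8) = 170.8 + 37.86 = 208.66

208.66 dB


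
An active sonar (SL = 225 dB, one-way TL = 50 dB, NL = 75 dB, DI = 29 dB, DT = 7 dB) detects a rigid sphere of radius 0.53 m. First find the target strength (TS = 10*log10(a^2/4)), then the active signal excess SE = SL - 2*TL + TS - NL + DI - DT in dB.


Step 1: TS = 10*log10(0.53^2/4) = -11.54 dB
Step 2: SE = SL - 2*TL + TS - NL + DI - DT = 225 - 2*50 + (-11.54) - 75 + 29 - 7 = 60.46

60.46 dB


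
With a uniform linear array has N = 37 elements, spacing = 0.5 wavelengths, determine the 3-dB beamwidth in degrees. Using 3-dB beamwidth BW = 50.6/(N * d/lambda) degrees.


BW = 50.6 / (37 * 0.5) = 50.6 / 18.5 = 2.74

2.74 deg


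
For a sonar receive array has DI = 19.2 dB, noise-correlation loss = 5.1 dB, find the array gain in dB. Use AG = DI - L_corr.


14.1 dB


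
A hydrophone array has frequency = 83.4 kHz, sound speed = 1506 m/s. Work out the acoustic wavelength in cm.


lambda = c/f = 1506 / 83400 = 0.0181 m = 1.81 cm

1.81 cm


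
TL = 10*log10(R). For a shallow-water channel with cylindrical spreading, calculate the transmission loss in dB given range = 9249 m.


TL = 10*log10(9249) = 39.66

39.66 dB


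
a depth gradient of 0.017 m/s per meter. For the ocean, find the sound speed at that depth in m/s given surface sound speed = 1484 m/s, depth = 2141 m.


c = 1484 + 0.017 * 2141 = 1520.397

1520.397 m/s


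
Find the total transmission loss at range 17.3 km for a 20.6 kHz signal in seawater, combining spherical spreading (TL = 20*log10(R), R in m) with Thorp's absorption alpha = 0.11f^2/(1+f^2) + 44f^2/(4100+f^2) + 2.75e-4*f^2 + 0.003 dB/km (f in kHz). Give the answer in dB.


160.13 dB


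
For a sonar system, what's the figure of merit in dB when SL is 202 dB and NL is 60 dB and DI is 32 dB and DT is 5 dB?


FOM = SL - NL + DI - DT = 202 - 60 + 32 - 5 = 169

169 dB


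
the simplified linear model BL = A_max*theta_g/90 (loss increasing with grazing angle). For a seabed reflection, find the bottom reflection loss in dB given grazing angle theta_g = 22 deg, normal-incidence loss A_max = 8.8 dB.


BL = A_max * theta_g / 90 = 8.8 * 22 / 90 = 2.15

2.15 dB


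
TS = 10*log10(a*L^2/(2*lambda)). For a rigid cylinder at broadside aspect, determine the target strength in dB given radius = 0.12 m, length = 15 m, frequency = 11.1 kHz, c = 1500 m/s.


lambda = 1500/11100 = 0.13514 m
TS = 10*log10(0.12*15^2/(2*0.13514)) = 20.0

20.0 dB


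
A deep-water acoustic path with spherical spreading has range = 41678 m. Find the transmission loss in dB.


TL = 20*log10(41678) = 92.4

92.4 dB


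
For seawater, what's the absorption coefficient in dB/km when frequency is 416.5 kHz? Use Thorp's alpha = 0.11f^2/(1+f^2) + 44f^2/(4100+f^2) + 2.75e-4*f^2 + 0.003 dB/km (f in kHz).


90.802 dB/km


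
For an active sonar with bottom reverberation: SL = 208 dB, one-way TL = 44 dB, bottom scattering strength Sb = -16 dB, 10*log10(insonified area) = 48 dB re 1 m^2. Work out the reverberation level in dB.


152 dB


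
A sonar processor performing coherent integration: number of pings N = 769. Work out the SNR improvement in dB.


Gain = 10*log10(769) = 28.86

28.86 dB


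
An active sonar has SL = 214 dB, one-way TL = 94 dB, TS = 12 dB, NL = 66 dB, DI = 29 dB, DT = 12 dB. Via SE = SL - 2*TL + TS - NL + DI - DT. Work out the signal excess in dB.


-11 dB


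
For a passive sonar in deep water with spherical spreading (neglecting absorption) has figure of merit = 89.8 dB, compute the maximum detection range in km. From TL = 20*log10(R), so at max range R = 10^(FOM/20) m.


30.9 km


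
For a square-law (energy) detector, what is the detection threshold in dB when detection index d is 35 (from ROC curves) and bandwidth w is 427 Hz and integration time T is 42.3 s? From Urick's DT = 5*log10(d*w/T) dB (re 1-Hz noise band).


12.74 dB


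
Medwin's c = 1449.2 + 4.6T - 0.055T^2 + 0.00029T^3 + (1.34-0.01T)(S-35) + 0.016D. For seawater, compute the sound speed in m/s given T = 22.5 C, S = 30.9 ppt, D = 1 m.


c = 1449.2 + 4.6*22.5 - 0.055*22.5^2 + 0.00029*22.5^3 + (1.34 - 0.01*22.5)*(30.9 - 35) + 0.016*1 = 1523.6

1523.6 m/s


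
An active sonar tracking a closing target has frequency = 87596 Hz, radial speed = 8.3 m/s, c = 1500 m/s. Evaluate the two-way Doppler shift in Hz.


fd = 2*f*v/c = 2 * 87596 * 8.3 / 1500 = 969.4

969.4 Hz


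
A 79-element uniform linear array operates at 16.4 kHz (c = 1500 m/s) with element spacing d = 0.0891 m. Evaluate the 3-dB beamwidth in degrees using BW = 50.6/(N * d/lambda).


Step 1: lambda = 1500/16400 = 0.09146 m
Step 2: d/lambda = 0.0891/0.09146 = 0.9742
Step 3: BW = 50.6/(N * d/lambda) = 50.6/(79 * 0.9742) = 0.66

0.66 deg


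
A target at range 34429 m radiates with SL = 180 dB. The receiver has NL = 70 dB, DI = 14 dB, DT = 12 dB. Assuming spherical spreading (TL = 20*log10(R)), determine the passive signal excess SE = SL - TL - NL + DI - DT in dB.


Step 1: TL = 20*log10(34429) = 90.74 dB
Step 2: SE = 180 - 90.74 - 70 + 14 - 12 = 21.26

21.26 dB


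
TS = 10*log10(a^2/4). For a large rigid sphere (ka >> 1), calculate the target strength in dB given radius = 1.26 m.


TS = 10*log10(1.26^2 / 4) = 10*log10(0.3969) = -4.01

-4.01 dB


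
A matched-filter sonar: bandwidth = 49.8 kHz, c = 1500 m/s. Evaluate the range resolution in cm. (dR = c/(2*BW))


dR = c/(2*BW) = 1500 / (2 * 49.8e3) = 0.0151 m = 1.51 cm

1.51 cm


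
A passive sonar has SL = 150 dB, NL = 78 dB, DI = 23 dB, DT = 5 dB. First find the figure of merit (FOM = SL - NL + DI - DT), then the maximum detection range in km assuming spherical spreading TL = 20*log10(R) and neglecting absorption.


Step 1: FOM = SL - NL + DI - DT = 150 - 78 + 23 - 5 = 90 dB
Step 2: at max range FOM = TL = 20*log10(R), so R = 10^(90/20) = 31622.78 m = 31.62 km

31.62 km


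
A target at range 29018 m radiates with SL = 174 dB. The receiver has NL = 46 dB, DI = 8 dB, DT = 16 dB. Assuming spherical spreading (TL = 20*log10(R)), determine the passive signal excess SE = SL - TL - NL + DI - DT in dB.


Step 1: TL = 20*log10(29018) = 89.25 dB
Step 2: SE = 174 - 89.25 - 46 + 8 - 16 = 30.75

30.75 dB


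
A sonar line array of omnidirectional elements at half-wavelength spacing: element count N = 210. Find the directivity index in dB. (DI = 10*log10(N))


DI = 10*log10(210) = 23.22

23.22 dB


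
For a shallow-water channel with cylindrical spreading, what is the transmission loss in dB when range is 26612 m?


44.25 dB


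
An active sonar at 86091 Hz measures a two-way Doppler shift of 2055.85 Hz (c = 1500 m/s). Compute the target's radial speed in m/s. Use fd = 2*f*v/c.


From fd = 2*f*v/c, v = c*fd/(2*f) = 1500 * 2055.85 / (2*86091) = 17.91

17.91 m/s


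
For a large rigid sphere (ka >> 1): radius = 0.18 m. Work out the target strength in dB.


TS = 10*log10(0.18^2 / 4) = 10*log10(0.0081) = -20.92

-20.92 dB


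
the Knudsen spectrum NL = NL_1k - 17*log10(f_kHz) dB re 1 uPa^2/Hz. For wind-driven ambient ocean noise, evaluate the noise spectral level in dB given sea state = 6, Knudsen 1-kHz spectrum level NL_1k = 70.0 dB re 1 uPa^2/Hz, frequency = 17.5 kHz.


NL = NL_1k - 17*log10(f_kHz) = 70.0 - 17*log10(17.5) = 70.0 - (21.13) = 48.87

48.87 dB


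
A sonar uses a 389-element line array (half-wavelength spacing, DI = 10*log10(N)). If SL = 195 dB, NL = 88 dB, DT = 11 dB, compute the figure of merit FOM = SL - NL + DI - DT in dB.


Step 1: DI = 10*log10(389) = 25.9 dB
Step 2: FOM = SL - NL + DI - DT = 195 - 88 + 25.9 - 11 = 121.9

121.9 dB


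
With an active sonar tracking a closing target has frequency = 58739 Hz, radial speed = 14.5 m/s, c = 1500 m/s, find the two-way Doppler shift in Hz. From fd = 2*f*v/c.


1135.62 Hz
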